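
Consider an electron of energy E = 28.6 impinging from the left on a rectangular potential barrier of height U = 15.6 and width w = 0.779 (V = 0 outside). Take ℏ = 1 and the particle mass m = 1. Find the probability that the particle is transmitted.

E > U: inside the barrier k₂ = √(2m(E − U))/ℏ = 5.099, k₂w = 3.972.
T = [1 + U² sin²(k₂w) / (4E(E − U))]⁻¹ = 1/1.089 = 0.918.

T = 0.918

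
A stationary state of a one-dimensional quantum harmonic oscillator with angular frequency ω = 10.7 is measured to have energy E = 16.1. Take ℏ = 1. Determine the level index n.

n = 1

Invert E_n = (n + ½)ℏω: n = E/ℏω − ½ = 1.005, so n = 1.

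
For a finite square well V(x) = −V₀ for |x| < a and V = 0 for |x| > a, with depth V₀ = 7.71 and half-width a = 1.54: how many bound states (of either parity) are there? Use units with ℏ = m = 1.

N = 4

Define the well-strength parameter z₀ = (a/ℏ)√(2mV₀) = 1.54 × √(2·1·7.71) = 6.047.
The even/odd transcendental equations gain one root per π/2 in z₀, giving N = 1 + ⌊2z₀/π⌋ = 1 + ⌊3.850⌋ = 4.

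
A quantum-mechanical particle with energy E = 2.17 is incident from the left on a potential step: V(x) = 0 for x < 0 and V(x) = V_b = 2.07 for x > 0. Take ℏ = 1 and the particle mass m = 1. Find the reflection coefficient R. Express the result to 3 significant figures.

The wavenumbers are k₁ = √(2mE)/ℏ = 2.083 on the left and k₂ = √(2m(E − V_b))/ℏ = 0.4472 on the right.
Continuity of ψ and ψ′ at the step yields the reflection amplitude r = (k₁ − k₂)/(k₁ + k₂) = 0.6465; thus R = |r|² = 0.4180, T = 0.5820.

R = 0.418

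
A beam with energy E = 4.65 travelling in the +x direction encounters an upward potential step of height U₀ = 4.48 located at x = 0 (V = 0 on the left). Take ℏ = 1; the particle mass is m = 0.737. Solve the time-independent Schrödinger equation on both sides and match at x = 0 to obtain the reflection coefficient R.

The wavenumbers are k₁ = √(2mE)/ℏ = 2.618 on the left and k₂ = √(2m(E − U₀))/ℏ = 0.5006 on the right.
Matching ψ and ψ′ at x = 0 gives r = (k₁ − k₂)/(k₁ + k₂), so R = r² = 0.4610 and T = 1 − R = 0.5390.

R = 0.461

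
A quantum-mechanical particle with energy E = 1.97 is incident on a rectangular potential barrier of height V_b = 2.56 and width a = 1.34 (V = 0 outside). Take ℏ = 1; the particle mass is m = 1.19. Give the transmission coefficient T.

Since E < V_b the interior solution is evanescent with decay constant κ = √(2m(V_b − E))/ℏ = 1.185.
κa = 1.588, sinh(κa) = 2.345.
The exact tunnelling result is T⁻¹ = 1 + V_b² sinh²(κa) / [4E(V_b − E)] = 8.748, so T = 0.114.

T = 0.114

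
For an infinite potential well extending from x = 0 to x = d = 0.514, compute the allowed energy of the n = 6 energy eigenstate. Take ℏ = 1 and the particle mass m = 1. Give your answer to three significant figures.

The infinite-well eigenfunctions ψ_n = √(2/d) sin(nπx/d) vanish at both walls, giving E_n = n²π²ℏ²/(2md²).
E_6 = 6² × π² / (2 × 1 × 0.514²) = 672.4.

E = 672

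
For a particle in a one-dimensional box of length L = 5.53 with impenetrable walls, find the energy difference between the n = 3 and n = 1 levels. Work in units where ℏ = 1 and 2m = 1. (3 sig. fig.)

ΔE = 2.58

E_n = n²π²ℏ²/(2mL²), so ΔE = (3² − 1²) π²ℏ²/(2mL²).
ΔE = 8 × π² / (2 × 0.5 × 5.53²) = 2.582.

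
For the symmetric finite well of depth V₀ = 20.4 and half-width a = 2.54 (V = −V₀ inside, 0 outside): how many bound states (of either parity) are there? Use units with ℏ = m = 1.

The dimensionless depth is z₀ = a√(2mV₀)/ℏ = 2.54 × √(40.80) = 16.22.
A new bound state (alternating even/odd) appears each time z₀ passes a multiple of π/2, so N = ⌊2z₀/π⌋ + 1 = ⌊10.33⌋ + 1 = 11.

N = 11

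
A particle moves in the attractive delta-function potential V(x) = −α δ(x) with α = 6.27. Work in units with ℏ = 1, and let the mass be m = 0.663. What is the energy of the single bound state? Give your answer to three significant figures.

E = -13.0

For x ≠ 0 the bound state is ψ ∝ e^{−κ|x|}; integrating the TISE across the delta gives the cusp condition 2κ = 2mα/ℏ², so κ = 4.157.
Then E = −ℏ²κ²/(2m) = −mα²/(2ℏ²) = -13.03.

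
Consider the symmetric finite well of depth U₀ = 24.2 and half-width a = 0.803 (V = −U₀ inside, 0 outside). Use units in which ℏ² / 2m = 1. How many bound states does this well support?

N = 3

Define the well-strength parameter z₀ = (a/ℏ)√(2mU₀) = 0.803 × √(2·0.5·24.2) = 3.950.
A new bound state (alternating even/odd) appears each time z₀ passes a multiple of π/2, so N = ⌊2z₀/π⌋ + 1 = ⌊2.515⌋ + 1 = 3.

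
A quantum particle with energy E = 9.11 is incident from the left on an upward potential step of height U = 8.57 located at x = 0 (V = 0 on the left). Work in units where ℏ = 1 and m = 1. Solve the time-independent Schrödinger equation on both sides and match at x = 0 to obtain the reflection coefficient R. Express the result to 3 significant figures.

On each side the TISE gives plane waves with k = √(2m(E − V))/ℏ: k₁ = √(2·1·9.11) = 4.268, k₂ = √(2·1·0.54) = 1.039.
Matching ψ and ψ′ at x = 0 gives r = (k₁ − k₂)/(k₁ + k₂), so R = r² = 0.3702 and T = 1 − R = 0.6298.

R = 0.370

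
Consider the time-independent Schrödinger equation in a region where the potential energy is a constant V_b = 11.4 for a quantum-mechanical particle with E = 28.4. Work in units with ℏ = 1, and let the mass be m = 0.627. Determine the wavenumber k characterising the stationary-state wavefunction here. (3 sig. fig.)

k = 4.62

With E > V_b the solution is oscillatory, ψ ∝ e^{±ikx} with k = √(2m(E − V_b))/ℏ.
k = √(2 × 0.627 × 17) = 4.617.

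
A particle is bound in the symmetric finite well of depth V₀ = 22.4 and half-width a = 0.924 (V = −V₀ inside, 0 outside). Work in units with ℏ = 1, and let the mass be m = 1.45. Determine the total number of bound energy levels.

N = 5

The dimensionless depth is z₀ = a√(2mV₀)/ℏ = 0.924 × √(64.96) = 7.447.
A new bound state (alternating even/odd) appears each time z₀ passes a multiple of π/2, so N = ⌊2z₀/π⌋ + 1 = ⌊4.741⌋ + 1 = 5.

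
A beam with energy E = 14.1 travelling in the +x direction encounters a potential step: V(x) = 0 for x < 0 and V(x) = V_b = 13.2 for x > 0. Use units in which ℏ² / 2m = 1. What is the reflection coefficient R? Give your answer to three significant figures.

R = 0.356

The wavenumbers are k₁ = √(2mE)/ℏ = 3.755 on the left and k₂ = √(2m(E − V_b))/ℏ = 0.9487 on the right.
Matching ψ and ψ′ at x = 0 gives r = (k₁ − k₂)/(k₁ + k₂), so R = r² = 0.3560 and T = 1 − R = 0.6440.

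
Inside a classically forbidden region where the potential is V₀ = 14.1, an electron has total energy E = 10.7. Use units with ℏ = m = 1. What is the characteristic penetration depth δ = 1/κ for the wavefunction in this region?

Since E < V₀ the TISE in this region is ψ'' = κ²ψ with κ = √(2m(V₀ − E))/ℏ.
κ = √(2 × 1 × 3.4) = 2.608. The penetration depth is δ = 1/κ = 0.383.

δ = 0.383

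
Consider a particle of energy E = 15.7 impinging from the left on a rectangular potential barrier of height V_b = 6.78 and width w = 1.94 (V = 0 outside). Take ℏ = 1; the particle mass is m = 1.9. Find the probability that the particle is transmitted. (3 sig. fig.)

E > V_b: inside the barrier k₂ = √(2m(E − V_b))/ℏ = 5.822, k₂w = 11.29.
Matching at both interfaces gives T⁻¹ = 1 + V_b² sin²(k₂w) / [4E(E − V_b)] = 1.075, hence T = 0.930.

T = 0.930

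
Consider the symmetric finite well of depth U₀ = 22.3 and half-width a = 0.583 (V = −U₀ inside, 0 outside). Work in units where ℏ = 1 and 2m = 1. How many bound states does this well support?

N = 2

The dimensionless depth is z₀ = a√(2mU₀)/ℏ = 0.583 × √(22.30) = 2.753.
A new bound state (alternating even/odd) appears each time z₀ passes a multiple of π/2, so N = ⌊2z₀/π⌋ + 1 = ⌊1.753⌋ + 1 = 2.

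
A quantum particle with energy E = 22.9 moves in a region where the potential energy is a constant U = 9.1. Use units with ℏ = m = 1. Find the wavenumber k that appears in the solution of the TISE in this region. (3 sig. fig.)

With E > U the solution is oscillatory, ψ ∝ e^{±ikx} with k = √(2m(E − U))/ℏ.
k = √(2 × 1 × 13.8) = 5.254.

k = 5.25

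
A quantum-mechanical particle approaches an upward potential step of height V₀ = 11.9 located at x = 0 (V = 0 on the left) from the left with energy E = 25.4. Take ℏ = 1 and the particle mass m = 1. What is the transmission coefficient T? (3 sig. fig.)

T = 0.975

On each side the TISE gives plane waves with k = √(2m(E − V))/ℏ: k₁ = √(2·1·25.4) = 7.127, k₂ = √(2·1·13.5) = 5.196.
Continuity of ψ and ψ′ at the step yields the reflection amplitude r = (k₁ − k₂)/(k₁ + k₂) = 0.1567; thus R = |r|² = 0.02456, T = 0.9754.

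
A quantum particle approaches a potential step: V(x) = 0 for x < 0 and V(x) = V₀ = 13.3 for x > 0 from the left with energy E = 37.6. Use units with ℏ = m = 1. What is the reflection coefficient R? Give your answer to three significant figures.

The wavenumbers are k₁ = √(2mE)/ℏ = 8.672 on the left and k₂ = √(2m(E − V₀))/ℏ = 6.971 on the right.
Matching ψ and ψ′ at x = 0 gives r = (k₁ − k₂)/(k₁ + k₂), so R = r² = 0.01182 and T = 1 − R = 0.9882.

R = 0.0118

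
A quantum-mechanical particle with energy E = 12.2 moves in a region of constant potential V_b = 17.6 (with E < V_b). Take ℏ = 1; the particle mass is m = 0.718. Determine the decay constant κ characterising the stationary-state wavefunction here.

Since E < V_b the TISE in this region is ψ'' = κ²ψ with κ = √(2m(V_b − E))/ℏ.
κ = √(2 × 0.718 × 5.4) = 2.785.

κ = 2.78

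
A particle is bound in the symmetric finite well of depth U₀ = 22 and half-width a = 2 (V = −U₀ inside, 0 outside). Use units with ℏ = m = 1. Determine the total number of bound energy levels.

N = 9

The dimensionless depth is z₀ = a√(2mU₀)/ℏ = 2 × √(44.00) = 13.27.
The even/odd transcendental equations gain one root per π/2 in z₀, giving N = 1 + ⌊2z₀/π⌋ = 1 + ⌊8.446⌋ = 9.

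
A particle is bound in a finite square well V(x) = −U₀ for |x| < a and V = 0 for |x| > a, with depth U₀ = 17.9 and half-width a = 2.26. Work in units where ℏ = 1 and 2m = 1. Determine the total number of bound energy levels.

N = 7

Define the well-strength parameter z₀ = (a/ℏ)√(2mU₀) = 2.26 × √(2·0.5·17.9) = 9.562.
The even/odd transcendental equations gain one root per π/2 in z₀, giving N = 1 + ⌊2z₀/π⌋ = 1 + ⌊6.087⌋ = 7.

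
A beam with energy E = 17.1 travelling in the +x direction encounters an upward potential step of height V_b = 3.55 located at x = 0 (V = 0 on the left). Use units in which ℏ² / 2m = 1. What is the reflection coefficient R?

R = 0.00338

On each side the TISE gives plane waves with k = √(2m(E − V))/ℏ: k₁ = √(2·½·17.1) = 4.135, k₂ = √(2·½·13.55) = 3.681.
Continuity of ψ and ψ′ at the step yields the reflection amplitude r = (k₁ − k₂)/(k₁ + k₂) = 0.05811; thus R = |r|² = 0.003376, T = 0.9966.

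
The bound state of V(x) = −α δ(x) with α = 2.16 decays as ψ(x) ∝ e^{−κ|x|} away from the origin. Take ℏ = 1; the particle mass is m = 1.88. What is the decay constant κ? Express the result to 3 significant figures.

κ = 4.06

Integrating the TISE across x = 0 gives the cusp condition ψ'(0⁺) − ψ'(0⁻) = −(2mα/ℏ²)ψ(0).
With ψ ∝ e^{−κ|x|} this yields −2κ = −2mα/ℏ², so κ = mα/ℏ² = 4.061.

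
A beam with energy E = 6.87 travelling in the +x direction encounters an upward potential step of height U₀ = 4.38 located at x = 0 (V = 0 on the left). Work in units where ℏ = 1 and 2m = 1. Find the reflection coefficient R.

The wavenumbers are k₁ = √(2mE)/ℏ = 2.621 on the left and k₂ = √(2m(E − U₀))/ℏ = 1.578 on the right.
Matching ψ and ψ′ at x = 0 gives r = (k₁ − k₂)/(k₁ + k₂), so R = r² = 0.06171 and T = 1 − R = 0.9383.

R = 0.0617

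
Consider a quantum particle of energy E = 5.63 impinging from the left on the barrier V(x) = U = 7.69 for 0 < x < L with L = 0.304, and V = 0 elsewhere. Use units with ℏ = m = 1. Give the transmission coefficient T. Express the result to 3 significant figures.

T = 0.645

E < U: inside the barrier ψ ∝ e^{±κx} with κ = √(2m(U − E))/ℏ = 2.030.
κL = 0.6171, sinh(κL) = 0.6570.
Matching ψ, ψ′ at both faces gives T = [1 + U² sinh²(κL) / (4E(U − E))]⁻¹ = 1/1.550 = 0.645.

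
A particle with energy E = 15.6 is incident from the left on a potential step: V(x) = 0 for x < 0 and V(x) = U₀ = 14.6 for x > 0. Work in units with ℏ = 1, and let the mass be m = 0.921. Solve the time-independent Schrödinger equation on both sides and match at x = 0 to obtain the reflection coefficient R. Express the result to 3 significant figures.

The wavenumbers are k₁ = √(2mE)/ℏ = 5.361 on the left and k₂ = √(2m(E − U₀))/ℏ = 1.357 on the right.
Matching ψ and ψ′ at x = 0 gives r = (k₁ − k₂)/(k₁ + k₂), so R = r² = 0.3551 and T = 1 − R = 0.6449.

R = 0.355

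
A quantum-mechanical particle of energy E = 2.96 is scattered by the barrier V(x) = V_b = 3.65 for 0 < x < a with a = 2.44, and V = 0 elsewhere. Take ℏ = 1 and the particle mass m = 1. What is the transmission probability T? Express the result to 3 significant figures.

T = 0.00793

Since E < V_b the interior solution is evanescent with decay constant κ = √(2m(V_b − E))/ℏ = 1.175.
κa = 2.866, sinh(κa) = 8.758.
Matching ψ, ψ′ at both faces gives T = [1 + V_b² sinh²(κa) / (4E(V_b − E))]⁻¹ = 1/126.1 = 0.00793.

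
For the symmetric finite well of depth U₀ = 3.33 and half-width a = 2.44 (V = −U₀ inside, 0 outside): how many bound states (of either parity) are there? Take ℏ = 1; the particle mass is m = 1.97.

N = 6

The dimensionless depth is z₀ = a√(2mU₀)/ℏ = 2.44 × √(13.12) = 8.838.
The even/odd transcendental equations gain one root per π/2 in z₀, giving N = 1 + ⌊2z₀/π⌋ = 1 + ⌊5.627⌋ = 6.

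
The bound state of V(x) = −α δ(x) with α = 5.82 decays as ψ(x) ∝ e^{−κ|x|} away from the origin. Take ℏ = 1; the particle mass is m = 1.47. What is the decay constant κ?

Integrating the TISE across x = 0 gives the cusp condition ψ'(0⁺) − ψ'(0⁻) = −(2mα/ℏ²)ψ(0).
With ψ ∝ e^{−κ|x|} this yields −2κ = −2mα/ℏ², so κ = mα/ℏ² = 8.555.

κ = 8.56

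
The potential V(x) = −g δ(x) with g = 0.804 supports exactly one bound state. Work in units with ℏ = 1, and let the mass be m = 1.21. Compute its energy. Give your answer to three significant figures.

For x ≠ 0 the bound state is ψ ∝ e^{−κ|x|}; integrating the TISE across the delta gives the cusp condition 2κ = 2mg/ℏ², so κ = 0.9728.
Then E = −ℏ²κ²/(2m) = −mg²/(2ℏ²) = -0.3911.

E = -0.391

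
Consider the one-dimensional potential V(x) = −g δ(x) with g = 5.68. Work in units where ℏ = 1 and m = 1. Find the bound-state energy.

E = -16.1

The bound state is ψ(x) = √κ e^{−κ|x|}. The derivative jump ψ'(0⁺) − ψ'(0⁻) = −(2mg/ℏ²)ψ(0) fixes κ = mg/ℏ² = 5.680.
Then E = −ℏ²κ²/(2m) = −mg²/(2ℏ²) = -16.13.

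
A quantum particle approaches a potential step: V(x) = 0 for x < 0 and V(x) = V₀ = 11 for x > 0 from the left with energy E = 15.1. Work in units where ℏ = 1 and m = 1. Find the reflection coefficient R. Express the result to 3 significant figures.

R = 0.0991

The wavenumbers are k₁ = √(2mE)/ℏ = 5.495 on the left and k₂ = √(2m(E − V₀))/ℏ = 2.864 on the right.
Matching ψ and ψ′ at x = 0 gives r = (k₁ − k₂)/(k₁ + k₂), so R = r² = 0.09913 and T = 1 − R = 0.9009.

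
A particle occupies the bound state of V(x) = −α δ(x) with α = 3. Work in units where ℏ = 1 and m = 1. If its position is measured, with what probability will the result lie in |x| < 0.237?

P = 0.759

The normalised bound state is ψ = √κ e^{−κ|x|} with κ = mα/ℏ² = 3.000.
P(|x| < d) = ∫_{−d}^{d} κ e^{−2κ|x|} dx = 1 − e^{−2κd} = 1 − e^{−1.422} = 0.7588.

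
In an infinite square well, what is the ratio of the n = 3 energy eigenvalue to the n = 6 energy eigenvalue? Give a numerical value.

E_n = n²π²ℏ²/(2mL²) so the ratio is n₂²/n₁² = 9/36 = 0.25.

0.25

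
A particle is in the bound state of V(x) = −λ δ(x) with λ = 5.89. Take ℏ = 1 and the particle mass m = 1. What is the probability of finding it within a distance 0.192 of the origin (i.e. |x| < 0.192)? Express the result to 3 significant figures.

The normalised bound state is ψ = √κ e^{−κ|x|} with κ = mλ/ℏ² = 5.890.
P(|x| < d) = ∫_{−d}^{d} κ e^{−2κ|x|} dx = 1 − e^{−2κd} = 1 − e^{−2.262} = 0.8958.

P = 0.896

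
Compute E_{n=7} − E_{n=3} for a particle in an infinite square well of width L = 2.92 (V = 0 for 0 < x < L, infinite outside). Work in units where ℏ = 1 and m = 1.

E_n = n²π²ℏ²/(2mL²), so ΔE = (7² − 3²) π²ℏ²/(2mL²).
ΔE = 40 × π² / (2 × 1 × 2.92²) = 23.15.

ΔE = 23.2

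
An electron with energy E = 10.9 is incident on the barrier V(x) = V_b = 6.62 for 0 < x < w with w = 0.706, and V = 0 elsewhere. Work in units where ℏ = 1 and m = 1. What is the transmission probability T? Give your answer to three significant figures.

Above the barrier the interior wavenumber is k₂ = √(2m(E − V_b))/ℏ = 2.926, giving phase k₂w = 2.066.
T = [1 + V_b² sin²(k₂w) / (4E(E − V_b))]⁻¹ = 1/1.182 = 0.846.

T = 0.846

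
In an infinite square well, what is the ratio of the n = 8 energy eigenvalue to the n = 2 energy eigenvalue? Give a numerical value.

Since E_n ∝ n², the ratio is (8/2)² = 16.

16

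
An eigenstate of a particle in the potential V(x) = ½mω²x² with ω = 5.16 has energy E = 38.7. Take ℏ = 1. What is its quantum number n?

Invert E_n = (n + ½)ℏω: n = E/ℏω − ½ = 7.000, so n = 7.

n = 7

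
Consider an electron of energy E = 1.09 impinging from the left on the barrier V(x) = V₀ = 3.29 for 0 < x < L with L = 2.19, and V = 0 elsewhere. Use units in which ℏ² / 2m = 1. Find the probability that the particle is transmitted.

E < V₀: inside the barrier ψ ∝ e^{±κx} with κ = √(2m(V₀ − E))/ℏ = 1.483.
κL = 3.248, sinh(κL) = 12.85.
The exact tunnelling result is T⁻¹ = 1 + V₀² sinh²(κL) / [4E(V₀ − E)] = 187.4, so T = 0.00533.

T = 0.00533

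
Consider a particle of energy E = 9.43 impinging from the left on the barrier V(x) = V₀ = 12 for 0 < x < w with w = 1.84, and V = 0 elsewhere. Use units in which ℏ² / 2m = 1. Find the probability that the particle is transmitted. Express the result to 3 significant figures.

Since E < V₀ the interior solution is evanescent with decay constant κ = √(2m(V₀ − E))/ℏ = 1.603.
κw = 2.950, sinh(κw) = 9.524.
Matching ψ, ψ′ at both faces gives T = [1 + V₀² sinh²(κw) / (4E(V₀ − E))]⁻¹ = 1/135.8 = 0.00737.

T = 0.00737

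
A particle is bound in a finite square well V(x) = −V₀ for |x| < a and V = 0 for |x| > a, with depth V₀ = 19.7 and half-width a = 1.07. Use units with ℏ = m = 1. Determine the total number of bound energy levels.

The dimensionless depth is z₀ = a√(2mV₀)/ℏ = 1.07 × √(39.40) = 6.716.
The even/odd transcendental equations gain one root per π/2 in z₀, giving N = 1 + ⌊2z₀/π⌋ = 1 + ⌊4.276⌋ = 5.

N = 5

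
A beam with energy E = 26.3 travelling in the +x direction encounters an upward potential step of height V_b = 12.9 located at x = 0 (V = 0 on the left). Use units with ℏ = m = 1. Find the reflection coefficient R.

R = 0.0279

The wavenumbers are k₁ = √(2mE)/ℏ = 7.253 on the left and k₂ = √(2m(E − V_b))/ℏ = 5.177 on the right.
Matching ψ and ψ′ at x = 0 gives r = (k₁ − k₂)/(k₁ + k₂), so R = r² = 0.02789 and T = 1 − R = 0.9721.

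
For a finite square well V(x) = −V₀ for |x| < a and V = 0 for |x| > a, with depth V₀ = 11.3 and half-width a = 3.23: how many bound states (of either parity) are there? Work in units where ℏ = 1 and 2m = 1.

N = 7

Define the well-strength parameter z₀ = (a/ℏ)√(2mV₀) = 3.23 × √(2·0.5·11.3) = 10.86.
The even/odd transcendental equations gain one root per π/2 in z₀, giving N = 1 + ⌊2z₀/π⌋ = 1 + ⌊6.912⌋ = 7.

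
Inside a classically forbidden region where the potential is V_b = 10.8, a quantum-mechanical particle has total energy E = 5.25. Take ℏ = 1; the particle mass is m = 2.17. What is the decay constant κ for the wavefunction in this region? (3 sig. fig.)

Since E < V_b the TISE in this region is ψ'' = κ²ψ with κ = √(2m(V_b − E))/ℏ.
κ = √(2 × 2.17 × 5.55) = 4.908.

κ = 4.91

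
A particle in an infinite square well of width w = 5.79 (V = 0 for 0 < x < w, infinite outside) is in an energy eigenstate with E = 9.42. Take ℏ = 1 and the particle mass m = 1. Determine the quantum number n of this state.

From E_n = n²π²ℏ²/(2mw²) invert to n = √(2mw²E)/(πℏ).
n = (5.79/π) × √(2 × 1 × 9.42) = 8.000 → n = 8.

n = 8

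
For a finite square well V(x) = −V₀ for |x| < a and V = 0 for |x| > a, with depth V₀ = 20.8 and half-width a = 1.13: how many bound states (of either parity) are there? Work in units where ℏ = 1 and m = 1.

Define the well-strength parameter z₀ = (a/ℏ)√(2mV₀) = 1.13 × √(2·1·20.8) = 7.288.
The even/odd transcendental equations gain one root per π/2 in z₀, giving N = 1 + ⌊2z₀/π⌋ = 1 + ⌊4.640⌋ = 5.

N = 5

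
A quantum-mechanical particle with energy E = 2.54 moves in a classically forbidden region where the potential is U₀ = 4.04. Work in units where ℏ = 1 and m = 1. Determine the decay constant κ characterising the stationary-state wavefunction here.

κ = 1.73

Since E < U₀ the TISE in this region is ψ'' = κ²ψ with κ = √(2m(U₀ − E))/ℏ.
κ = √(2 × 1 × 1.5) = 1.732.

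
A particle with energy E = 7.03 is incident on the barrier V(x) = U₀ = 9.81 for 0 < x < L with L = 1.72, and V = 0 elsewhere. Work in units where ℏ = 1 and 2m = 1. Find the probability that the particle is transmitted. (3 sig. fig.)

T = 0.0104

E < U₀: inside the barrier ψ ∝ e^{±κx} with κ = √(2m(U₀ − E))/ℏ = 1.667.
κL = 2.868, sinh(κL) = 8.771.
Matching ψ, ψ′ at both faces gives T = [1 + U₀² sinh²(κL) / (4E(U₀ − E))]⁻¹ = 1/95.70 = 0.0104.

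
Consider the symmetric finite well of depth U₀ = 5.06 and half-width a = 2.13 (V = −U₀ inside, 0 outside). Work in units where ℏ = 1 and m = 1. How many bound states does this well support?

The dimensionless depth is z₀ = a√(2mU₀)/ℏ = 2.13 × √(10.12) = 6.776.
The even/odd transcendental equations gain one root per π/2 in z₀, giving N = 1 + ⌊2z₀/π⌋ = 1 + ⌊4.314⌋ = 5.

N = 5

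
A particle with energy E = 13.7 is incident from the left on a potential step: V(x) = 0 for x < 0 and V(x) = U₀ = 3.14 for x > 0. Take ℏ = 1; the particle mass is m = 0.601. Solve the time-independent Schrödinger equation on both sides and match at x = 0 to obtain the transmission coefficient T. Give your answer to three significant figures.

T = 0.996

The wavenumbers are k₁ = √(2mE)/ℏ = 4.058 on the left and k₂ = √(2m(E − U₀))/ℏ = 3.563 on the right.
Continuity of ψ and ψ′ at the step yields the reflection amplitude r = (k₁ − k₂)/(k₁ + k₂) = 0.06499; thus R = |r|² = 0.004224, T = 0.9958.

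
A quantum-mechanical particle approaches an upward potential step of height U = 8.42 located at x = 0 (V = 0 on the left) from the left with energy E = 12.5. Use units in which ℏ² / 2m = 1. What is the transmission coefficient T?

T = 0.926

On each side the TISE gives plane waves with k = √(2m(E − V))/ℏ: k₁ = √(2·½·12.5) = 3.536, k₂ = √(2·½·4.08) = 2.020.
Continuity of ψ and ψ′ at the step yields the reflection amplitude r = (k₁ − k₂)/(k₁ + k₂) = 0.2728; thus R = |r|² = 0.07443, T = 0.9256.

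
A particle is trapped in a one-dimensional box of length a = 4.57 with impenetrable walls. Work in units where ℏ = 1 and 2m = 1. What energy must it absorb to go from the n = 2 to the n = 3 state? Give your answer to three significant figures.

ΔE = 2.36

E_n = n²π²ℏ²/(2ma²), so ΔE = (3² − 2²) π²ℏ²/(2ma²).
ΔE = 5 × π² / (2 × 0.5 × 4.57²) = 2.363.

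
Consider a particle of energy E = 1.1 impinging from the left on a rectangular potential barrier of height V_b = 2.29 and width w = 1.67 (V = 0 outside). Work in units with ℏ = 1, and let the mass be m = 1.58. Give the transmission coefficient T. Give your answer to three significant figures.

T = 0.00613

E < V_b: inside the barrier ψ ∝ e^{±κx} with κ = √(2m(V_b − E))/ℏ = 1.939.
κw = 3.238, sinh(κw) = 12.73.
The exact tunnelling result is T⁻¹ = 1 + V_b² sinh²(κw) / [4E(V_b − E)] = 163.2, so T = 0.00613.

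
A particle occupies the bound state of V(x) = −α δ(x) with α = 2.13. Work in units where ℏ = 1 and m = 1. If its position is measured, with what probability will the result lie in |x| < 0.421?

The normalised bound state is ψ = √κ e^{−κ|x|} with κ = mα/ℏ² = 2.130.
P(|x| < d) = ∫_{−d}^{d} κ e^{−2κ|x|} dx = 1 − e^{−2κd} = 1 − e^{−1.793} = 0.8336.

P = 0.834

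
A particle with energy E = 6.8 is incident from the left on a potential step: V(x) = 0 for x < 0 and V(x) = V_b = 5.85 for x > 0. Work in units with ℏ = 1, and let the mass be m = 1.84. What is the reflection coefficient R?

The wavenumbers are k₁ = √(2mE)/ℏ = 5.002 on the left and k₂ = √(2m(E − V_b))/ℏ = 1.870 on the right.
Continuity of ψ and ψ′ at the step yields the reflection amplitude r = (k₁ − k₂)/(k₁ + k₂) = 0.4558; thus R = |r|² = 0.2078, T = 0.7922.

R = 0.208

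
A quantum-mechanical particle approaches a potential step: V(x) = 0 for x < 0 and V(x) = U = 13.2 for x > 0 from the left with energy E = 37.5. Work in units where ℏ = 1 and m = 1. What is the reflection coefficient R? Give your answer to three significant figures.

On each side the TISE gives plane waves with k = √(2m(E − V))/ℏ: k₁ = √(2·1·37.5) = 8.660, k₂ = √(2·1·24.3) = 6.971.
Matching ψ and ψ′ at x = 0 gives r = (k₁ − k₂)/(k₁ + k₂), so R = r² = 0.01167 and T = 1 − R = 0.9883.

R = 0.0117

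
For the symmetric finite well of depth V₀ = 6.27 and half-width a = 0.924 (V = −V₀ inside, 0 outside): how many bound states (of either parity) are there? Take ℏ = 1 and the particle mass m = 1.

The dimensionless depth is z₀ = a√(2mV₀)/ℏ = 0.924 × √(12.54) = 3.272.
A new bound state (alternating even/odd) appears each time z₀ passes a multiple of π/2, so N = ⌊2z₀/π⌋ + 1 = ⌊2.083⌋ + 1 = 3.

N = 3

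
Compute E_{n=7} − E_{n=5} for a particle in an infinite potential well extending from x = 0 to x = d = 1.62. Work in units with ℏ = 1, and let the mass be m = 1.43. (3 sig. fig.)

ΔE = 31.6

E_n = n²π²ℏ²/(2md²), so ΔE = (7² − 5²) π²ℏ²/(2md²).
ΔE = 24 × π² / (2 × 1.43 × 1.62²) = 31.56.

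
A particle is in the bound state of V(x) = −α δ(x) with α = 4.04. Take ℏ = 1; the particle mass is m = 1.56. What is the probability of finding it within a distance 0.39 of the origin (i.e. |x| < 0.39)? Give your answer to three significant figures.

P = 0.993

The normalised bound state is ψ = √κ e^{−κ|x|} with κ = mα/ℏ² = 6.302.
P(|x| < d) = ∫_{−d}^{d} κ e^{−2κ|x|} dx = 1 − e^{−2κd} = 1 − e^{−4.916} = 0.9927.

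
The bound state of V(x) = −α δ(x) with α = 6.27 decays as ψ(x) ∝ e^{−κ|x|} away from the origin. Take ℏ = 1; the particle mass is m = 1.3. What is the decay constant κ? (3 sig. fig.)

Integrating the TISE across x = 0 gives the cusp condition ψ'(0⁺) − ψ'(0⁻) = −(2mα/ℏ²)ψ(0).
With ψ ∝ e^{−κ|x|} this yields −2κ = −2mα/ℏ², so κ = mα/ℏ² = 8.151.

κ = 8.15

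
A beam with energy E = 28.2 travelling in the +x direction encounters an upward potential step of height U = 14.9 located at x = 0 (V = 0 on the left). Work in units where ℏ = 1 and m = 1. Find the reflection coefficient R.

On each side the TISE gives plane waves with k = √(2m(E − V))/ℏ: k₁ = √(2·1·28.2) = 7.510, k₂ = √(2·1·13.3) = 5.158.
Continuity of ψ and ψ′ at the step yields the reflection amplitude r = (k₁ − k₂)/(k₁ + k₂) = 0.1857; thus R = |r|² = 0.03449, T = 0.9655.

R = 0.0345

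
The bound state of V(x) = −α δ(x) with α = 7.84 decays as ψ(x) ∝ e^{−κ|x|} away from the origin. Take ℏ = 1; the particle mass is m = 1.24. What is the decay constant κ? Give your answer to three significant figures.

Integrate −(ℏ²/2m)ψ'' − αδ(x)ψ = Eψ from −ε to +ε: the ψ'' term gives ψ'(0⁺) − ψ'(0⁻) and the δ term gives −(2mα/ℏ²)ψ(0).
With ψ ∝ e^{−κ|x|} this yields −2κ = −2mα/ℏ², so κ = mα/ℏ² = 9.722.

κ = 9.72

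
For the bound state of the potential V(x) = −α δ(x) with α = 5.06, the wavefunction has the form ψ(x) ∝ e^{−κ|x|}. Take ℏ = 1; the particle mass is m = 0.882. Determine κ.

Integrating the TISE across x = 0 gives the cusp condition ψ'(0⁺) − ψ'(0⁻) = −(2mα/ℏ²)ψ(0).
With ψ ∝ e^{−κ|x|} this yields −2κ = −2mα/ℏ², so κ = mα/ℏ² = 4.463.

κ = 4.46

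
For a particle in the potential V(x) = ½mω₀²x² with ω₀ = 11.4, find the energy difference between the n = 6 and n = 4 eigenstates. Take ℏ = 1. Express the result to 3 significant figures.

ΔE = 22.8

E_n = ℏω₀(n + ½), so ΔE = (6 − 4) ℏω₀ = 2 × 11.4 = 22.80.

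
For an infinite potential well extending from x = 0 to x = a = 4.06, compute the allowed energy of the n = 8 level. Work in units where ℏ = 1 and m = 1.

E = 19.2

Requiring ψ(0) = ψ(a) = 0 quantises k = nπ/a, hence E_n = ℏ²k²/2m = n²π²ℏ²/(2ma²).
E_8 = 8² × π² / (2 × 1 × 4.06²) = 19.16.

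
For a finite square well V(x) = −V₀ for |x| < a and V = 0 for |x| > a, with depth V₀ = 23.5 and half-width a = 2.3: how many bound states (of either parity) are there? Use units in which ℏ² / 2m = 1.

N = 8

Define the well-strength parameter z₀ = (a/ℏ)√(2mV₀) = 2.3 × √(2·0.5·23.5) = 11.15.
The even/odd transcendental equations gain one root per π/2 in z₀, giving N = 1 + ⌊2z₀/π⌋ = 1 + ⌊7.098⌋ = 8.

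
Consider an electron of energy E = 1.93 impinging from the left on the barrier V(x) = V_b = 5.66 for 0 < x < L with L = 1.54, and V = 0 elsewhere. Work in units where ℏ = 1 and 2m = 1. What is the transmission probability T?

E < V_b: inside the barrier ψ ∝ e^{±κx} with κ = √(2m(V_b − E))/ℏ = 1.931.
κL = 2.974, sinh(κL) = 9.762.
The exact tunnelling result is T⁻¹ = 1 + V_b² sinh²(κL) / [4E(V_b − E)] = 107.0, so T = 0.00934.

T = 0.00934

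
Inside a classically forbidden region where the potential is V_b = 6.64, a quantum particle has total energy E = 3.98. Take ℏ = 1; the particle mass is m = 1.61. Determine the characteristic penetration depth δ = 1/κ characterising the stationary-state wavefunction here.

δ = 0.342

Since E < V_b the TISE in this region is ψ'' = κ²ψ with κ = √(2m(V_b − E))/ℏ.
κ = √(2 × 1.61 × 2.66) = 2.927. The penetration depth is δ = 1/κ = 0.342.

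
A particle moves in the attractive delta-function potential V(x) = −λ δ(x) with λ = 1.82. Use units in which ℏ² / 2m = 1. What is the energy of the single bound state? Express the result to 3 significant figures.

For x ≠ 0 the bound state is ψ ∝ e^{−κ|x|}; integrating the TISE across the delta gives the cusp condition 2κ = 2mλ/ℏ², so κ = 0.9100.
Then E = −ℏ²κ²/(2m) = −mλ²/(2ℏ²) = -0.8281.

E = -0.828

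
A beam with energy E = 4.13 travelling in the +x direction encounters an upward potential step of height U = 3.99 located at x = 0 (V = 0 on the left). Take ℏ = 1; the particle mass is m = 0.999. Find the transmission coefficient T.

T = 0.525

On each side the TISE gives plane waves with k = √(2m(E − V))/ℏ: k₁ = √(2·0.999·4.13) = 2.873, k₂ = √(2·0.999·0.14) = 0.5289.
Matching ψ and ψ′ at x = 0 gives r = (k₁ − k₂)/(k₁ + k₂), so R = r² = 0.4748 and T = 1 − R = 0.5252.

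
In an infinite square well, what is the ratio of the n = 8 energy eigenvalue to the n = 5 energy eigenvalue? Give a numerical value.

E_n = n²π²ℏ²/(2mL²) so the ratio is n₂²/n₁² = 64/25 = 2.56.

2.56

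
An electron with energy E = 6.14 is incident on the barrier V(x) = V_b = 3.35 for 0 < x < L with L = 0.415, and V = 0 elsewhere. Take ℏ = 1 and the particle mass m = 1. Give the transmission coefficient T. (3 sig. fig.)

T = 0.898

Above the barrier the interior wavenumber is k₂ = √(2m(E − V_b))/ℏ = 2.362, giving phase k₂L = 0.9803.
Matching at both interfaces gives T⁻¹ = 1 + V_b² sin²(k₂L) / [4E(E − V_b)] = 1.113, hence T = 0.898.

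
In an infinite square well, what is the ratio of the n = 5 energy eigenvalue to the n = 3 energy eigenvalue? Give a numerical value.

Since E_n ∝ n², the ratio is (5/3)² = 2.77778.

2.77778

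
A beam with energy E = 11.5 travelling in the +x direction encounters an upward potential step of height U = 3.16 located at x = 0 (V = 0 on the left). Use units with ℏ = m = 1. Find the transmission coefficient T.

T = 0.994

On each side the TISE gives plane waves with k = √(2m(E − V))/ℏ: k₁ = √(2·1·11.5) = 4.796, k₂ = √(2·1·8.34) = 4.084.
Matching ψ and ψ′ at x = 0 gives r = (k₁ − k₂)/(k₁ + k₂), so R = r² = 0.006424 and T = 1 − R = 0.9936.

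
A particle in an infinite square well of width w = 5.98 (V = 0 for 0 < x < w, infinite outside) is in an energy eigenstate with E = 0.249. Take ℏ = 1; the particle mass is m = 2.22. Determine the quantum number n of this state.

From E_n = n²π²ℏ²/(2mw²) invert to n = √(2mw²E)/(πℏ).
n = (5.98/π) × √(2 × 2.22 × 0.249) = 2.001 → n = 2.

n = 2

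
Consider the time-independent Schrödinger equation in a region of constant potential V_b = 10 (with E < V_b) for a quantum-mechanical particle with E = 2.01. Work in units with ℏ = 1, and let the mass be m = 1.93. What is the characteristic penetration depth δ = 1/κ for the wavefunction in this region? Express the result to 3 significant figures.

δ = 0.180

Since E < V_b the TISE in this region is ψ'' = κ²ψ with κ = √(2m(V_b − E))/ℏ.
κ = √(2 × 1.93 × 7.99) = 5.554. The penetration depth is δ = 1/κ = 0.180.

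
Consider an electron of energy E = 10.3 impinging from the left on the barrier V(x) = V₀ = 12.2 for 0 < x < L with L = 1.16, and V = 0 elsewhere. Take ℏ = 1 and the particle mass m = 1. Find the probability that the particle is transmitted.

T = 0.0228

Since E < V₀ the interior solution is evanescent with decay constant κ = √(2m(V₀ − E))/ℏ = 1.949.
κL = 2.261, sinh(κL) = 4.745.
The exact tunnelling result is T⁻¹ = 1 + V₀² sinh²(κL) / [4E(V₀ − E)] = 43.82, so T = 0.0228.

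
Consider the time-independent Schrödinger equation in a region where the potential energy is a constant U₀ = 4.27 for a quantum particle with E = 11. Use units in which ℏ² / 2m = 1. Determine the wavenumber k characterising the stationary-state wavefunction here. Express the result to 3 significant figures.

With E > U₀ the solution is oscillatory, ψ ∝ e^{±ikx} with k = √(2m(E − U₀))/ℏ.
k = √(2 × 0.5 × 6.73) = 2.594.

k = 2.59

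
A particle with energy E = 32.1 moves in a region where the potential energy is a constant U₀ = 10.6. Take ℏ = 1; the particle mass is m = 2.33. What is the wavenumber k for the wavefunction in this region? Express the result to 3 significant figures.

k = 10.0

With E > U₀ the solution is oscillatory, ψ ∝ e^{±ikx} with k = √(2m(E − U₀))/ℏ.
k = √(2 × 2.33 × 21.5) = 10.01.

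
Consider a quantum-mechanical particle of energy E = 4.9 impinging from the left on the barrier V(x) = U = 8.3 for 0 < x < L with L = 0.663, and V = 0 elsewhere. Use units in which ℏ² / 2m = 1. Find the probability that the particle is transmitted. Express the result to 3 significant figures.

T = 0.287

E < U: inside the barrier ψ ∝ e^{±κx} with κ = √(2m(U − E))/ℏ = 1.844.
κL = 1.223, sinh(κL) = 1.551.
Matching ψ, ψ′ at both faces gives T = [1 + U² sinh²(κL) / (4E(U − E))]⁻¹ = 1/3.486 = 0.287.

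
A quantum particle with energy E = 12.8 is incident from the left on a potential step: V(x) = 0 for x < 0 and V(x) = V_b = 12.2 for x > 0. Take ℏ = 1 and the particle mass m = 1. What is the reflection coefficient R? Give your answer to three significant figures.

On each side the TISE gives plane waves with k = √(2m(E − V))/ℏ: k₁ = √(2·1·12.8) = 5.060, k₂ = √(2·1·0.6) = 1.095.
Continuity of ψ and ψ′ at the step yields the reflection amplitude r = (k₁ − k₂)/(k₁ + k₂) = 0.6441; thus R = |r|² = 0.4148, T = 0.5852.

R = 0.415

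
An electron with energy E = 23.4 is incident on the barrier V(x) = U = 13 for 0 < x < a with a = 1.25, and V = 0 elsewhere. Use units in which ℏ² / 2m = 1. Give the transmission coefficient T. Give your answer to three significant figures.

E > U: inside the barrier k₂ = √(2m(E − U))/ℏ = 3.225, k₂a = 4.031.
T = [1 + U² sin²(k₂a) / (4E(E − U))]⁻¹ = 1/1.105 = 0.905.

T = 0.905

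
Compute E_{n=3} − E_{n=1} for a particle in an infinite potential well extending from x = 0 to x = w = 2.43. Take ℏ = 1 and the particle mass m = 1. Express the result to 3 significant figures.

ΔE = 6.69

E_n = n²π²ℏ²/(2mw²), so ΔE = (3² − 1²) π²ℏ²/(2mw²).
ΔE = 8 × π² / (2 × 1 × 2.43²) = 6.686.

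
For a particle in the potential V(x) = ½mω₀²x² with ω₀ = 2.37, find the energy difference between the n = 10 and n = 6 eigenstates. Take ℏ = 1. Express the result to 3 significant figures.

E_n = ℏω₀(n + ½), so ΔE = (10 − 6) ℏω₀ = 4 × 2.37 = 9.480.

ΔE = 9.48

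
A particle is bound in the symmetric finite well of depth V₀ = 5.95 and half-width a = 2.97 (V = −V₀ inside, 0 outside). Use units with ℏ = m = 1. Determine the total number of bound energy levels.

N = 7

Define the well-strength parameter z₀ = (a/ℏ)√(2mV₀) = 2.97 × √(2·1·5.95) = 10.25.
The even/odd transcendental equations gain one root per π/2 in z₀, giving N = 1 + ⌊2z₀/π⌋ = 1 + ⌊6.522⌋ = 7.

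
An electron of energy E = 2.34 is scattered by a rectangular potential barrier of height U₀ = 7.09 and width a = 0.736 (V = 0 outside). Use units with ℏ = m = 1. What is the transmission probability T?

T = 0.0373

Since E < U₀ the interior solution is evanescent with decay constant κ = √(2m(U₀ − E))/ℏ = 3.082.
κa = 2.269, sinh(κa) = 4.781.
Matching ψ, ψ′ at both faces gives T = [1 + U₀² sinh²(κa) / (4E(U₀ − E))]⁻¹ = 1/26.84 = 0.0373.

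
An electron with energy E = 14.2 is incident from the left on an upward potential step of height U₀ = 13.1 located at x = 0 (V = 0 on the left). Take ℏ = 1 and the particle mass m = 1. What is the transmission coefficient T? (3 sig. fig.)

On each side the TISE gives plane waves with k = √(2m(E − V))/ℏ: k₁ = √(2·1·14.2) = 5.329, k₂ = √(2·1·1.1) = 1.483.
Continuity of ψ and ψ′ at the step yields the reflection amplitude r = (k₁ − k₂)/(k₁ + k₂) = 0.5645; thus R = |r|² = 0.3187, T = 0.6813.

T = 0.681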